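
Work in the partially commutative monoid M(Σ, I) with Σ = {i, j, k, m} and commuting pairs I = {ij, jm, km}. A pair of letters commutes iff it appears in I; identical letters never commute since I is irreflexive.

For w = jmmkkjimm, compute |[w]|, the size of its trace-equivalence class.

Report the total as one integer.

45

#0=j has no predecessor
#1=m has no predecessor
#2=m depends on [1:m]
#3=k depends on [0:j]
#4=k depends on [3:k]
#5=j depends on [4:k]
#6=i depends on [2:m, 4:k]
#7=m depends on [6:i]
#8=m depends on [7:m]
sources: [0:j, 1:m]
N(rest) = Σ N(rest − s) over sources s of rest; N(one piece) = 1:
  size 1 → [5]=1  [8]=1
  size 2 → [5,8]=2  [7,8]=1
  size 3 → [5,7,8]=3  [6,7,8]=1
  size 4 → [2,6,7,8]=1  [5,6,7,8]=4
  size 5 → [1,2,6,7,8]=1  [2,5,6,7,8]=5  [4,5,6,7,8]=4
  size 6 → [1,2,5,6,7,8]=6  [2,4,5,6,7,8]=9  [3,4,5,6,7,8]=4
  size 7 → [0,3,4,5,6,7,8]=4  [1,2,4,5,6,7,8]=15  [2,3,4,5,6,7,8]=13
  first=0(j) contributes 28
  first=1(m) contributes 17
|[w]| = 45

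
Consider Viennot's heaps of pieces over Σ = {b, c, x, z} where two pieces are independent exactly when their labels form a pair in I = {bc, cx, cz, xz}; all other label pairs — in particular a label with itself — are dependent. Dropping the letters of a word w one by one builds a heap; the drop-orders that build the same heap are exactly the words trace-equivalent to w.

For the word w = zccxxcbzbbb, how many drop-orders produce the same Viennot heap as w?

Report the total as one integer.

#0=z has no predecessor
#1=c has no predecessor
#2=c depends on [1:c]
#3=x has no predecessor
#4=x depends on [3:x]
#5=c depends on [2:c]
#6=b depends on [0:z, 4:x]
#7=z depends on [6:b]
#8=b depends on [7:z]
#9=b depends on [8:b]
#10=b depends on [9:b]
sources: [0:z, 1:c, 3:x]
N(rest) = Σ N(rest − s) over sources s of rest; N(one piece) = 1:
  size 1 → [5]=1  [10]=1
  size 2 → [2,5]=1  [5,10]=2  [9,10]=1
  size 3 → [1,2,5]=1  [2,5,10]=3  [5,9,10]=3  [8,9,10]=1
  size 4 → [1,2,5,10]=4  [2,5,9,10]=6  [5,8,9,10]=4  [7,8,9,10]=1
  size 5 → [1,2,5,9,10]=10  [2,5,8,9,10]=10  [5,7,8,9,10]=5  [6,7,8,9,10]=1
  size 6 → [0,6,7,8,9,10]=1  [1,2,5,8,9,10]=20  [2,5,7,8,9,10]=15  [4,6,7,8,9,10]=1  [5,6,7,8,9,10]=6
  size 7 → [0,4,6,7,8,9,10]=2  [0,5,6,7,8,9,10]=7  [1,2,5,7,8,9,10]=35  [2,5,6,7,8,9,10]=21  [3,4,6,7,8,9,10]=1  [4,5,6,7,8,9,10]=7
  size 8 → [0,2,5,6,7,8,9,10]=28  [0,3,4,6,7,8,9,10]=3  [0,4,5,6,7,8,9,10]=16  [1,2,5,6,7,8,9,10]=56  [2,4,5,6,7,8,9,10]=28  [3,4,5,6,7,8,9,10]=8
  size 9 → [0,1,2,5,6,7,8,9,10]=84  [0,2,4,5,6,7,8,9,10]=72  [0,3,4,5,6,7,8,9,10]=27  [1,2,4,5,6,7,8,9,10]=84  [2,3,4,5,6,7,8,9,10]=36
  first=0(z) contributes 120
  first=1(c) contributes 135
  first=3(x) contributes 240
|[w]| = 495

495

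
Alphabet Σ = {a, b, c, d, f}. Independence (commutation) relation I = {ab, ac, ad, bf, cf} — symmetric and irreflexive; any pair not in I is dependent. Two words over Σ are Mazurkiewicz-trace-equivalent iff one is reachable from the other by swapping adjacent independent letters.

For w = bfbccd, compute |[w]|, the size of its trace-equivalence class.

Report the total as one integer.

5

piece 0:b — minimal
piece 1:f — minimal
piece 2:b rests on {0:b}
piece 3:c rests on {2:b}
piece 4:c rests on {3:c}
piece 5:d rests on {1:f, 4:c}
minimal pieces: {0:b, 1:f}
ways to finish when only these pieces remain (= sum over removing one remaining piece with nothing left below it):
  1 left: {5}→1
  2 left: {1,5}→1  {4,5}→1
  3 left: {1,4,5}→2  {3,4,5}→1
  4 left: {1,3,4,5}→3  {2,3,4,5}→1
  placing 0:b first → 4 extensions
  placing 1:f first → 1 extensions
total linear extensions = 5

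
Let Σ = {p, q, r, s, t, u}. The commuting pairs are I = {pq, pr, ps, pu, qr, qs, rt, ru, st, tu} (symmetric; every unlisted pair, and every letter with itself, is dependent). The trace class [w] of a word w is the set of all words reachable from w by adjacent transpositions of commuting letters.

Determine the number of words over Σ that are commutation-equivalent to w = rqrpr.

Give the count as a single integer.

piece 0:r — minimal
piece 1:q — minimal
piece 2:r rests on {0:r}
piece 3:p — minimal
piece 4:r rests on {2:r}
minimal pieces: {0:r, 1:q, 3:p}
ways to finish when only these pieces remain (= sum over removing one remaining piece with nothing left below it):
  1 left: {1}→1  {3}→1  {4}→1
  2 left: {1,3}→2  {1,4}→2  {2,4}→1  {3,4}→2
  3 left: {0,2,4}→1  {1,2,4}→3  {1,3,4}→6  {2,3,4}→3
  placing 0:r first → 12 extensions
  placing 1:q first → 4 extensions
  placing 3:p first → 4 extensions
total linear extensions = 20

20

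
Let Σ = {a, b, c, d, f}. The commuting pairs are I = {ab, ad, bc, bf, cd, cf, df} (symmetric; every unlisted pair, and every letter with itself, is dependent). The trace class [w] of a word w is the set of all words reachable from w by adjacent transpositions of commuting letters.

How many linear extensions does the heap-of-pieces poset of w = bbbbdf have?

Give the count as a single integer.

6

drop 0:b onto floor
drop 1:b onto {0:b}
drop 2:b onto {1:b}
drop 3:b onto {2:b}
drop 4:d onto {3:b}
drop 5:f onto floor
ground layer = {0:b, 5:f}
drop-orders for the pieces not yet dropped (sum over which currently-grounded one goes next):
  1 to go: {4} 1  {5} 1
  2 to go: {3,4} 1  {4,5} 2
  3 to go: {2,3,4} 1  {3,4,5} 3
  4 to go: {1,2,3,4} 1  {2,3,4,5} 4
  if 0:b drops first: 5 orders
  if 5:f drops first: 1 orders
heap linearizations: 6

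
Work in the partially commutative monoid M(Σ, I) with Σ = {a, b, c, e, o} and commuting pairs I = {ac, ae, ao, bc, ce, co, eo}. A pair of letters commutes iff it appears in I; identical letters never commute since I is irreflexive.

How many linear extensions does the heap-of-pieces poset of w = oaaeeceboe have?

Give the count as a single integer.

1200

piece 0:o — minimal
piece 1:a — minimal
piece 2:a rests on {1:a}
piece 3:e — minimal
piece 4:e rests on {3:e}
piece 5:c — minimal
piece 6:e rests on {4:e}
piece 7:b rests on {0:o, 2:a, 6:e}
piece 8:o rests on {7:b}
piece 9:e rests on {7:b}
minimal pieces: {0:o, 1:a, 3:e, 5:c}
ways to finish when only these pieces remain (= sum over removing one remaining piece with nothing left below it):
  1 left: {5}→1  {8}→1  {9}→1
  2 left: {5,8}→2  {5,9}→2  {8,9}→2
  3 left: {5,8,9}→6  {7,8,9}→2
  4 left: {0,7,8,9}→2  {2,7,8,9}→2  {5,7,8,9}→8  {6,7,8,9}→2
  5 left: {0,2,7,8,9}→4  {0,5,7,8,9}→10  {0,6,7,8,9}→4  {1,2,7,8,9}→2  {2,5,7,8,9}→10  {2,6,7,8,9}→4  {4,6,7,8,9}→2  {5,6,7,8,9}→10
  6 left: {0,1,2,7,8,9}→6  {0,2,5,7,8,9}→24  {0,2,6,7,8,9}→12  {0,4,6,7,8,9}→6  {0,5,6,7,8,9}→24  {1,2,5,7,8,9}→12  {1,2,6,7,8,9}→6  {2,4,6,7,8,9}→6  {2,5,6,7,8,9}→24  {3,4,6,7,8,9}→2  {4,5,6,7,8,9}→12
  7 left: {0,1,2,5,7,8,9}→42  {0,1,2,6,7,8,9}→24  {0,2,4,6,7,8,9}→24  {0,2,5,6,7,8,9}→84  {0,3,4,6,7,8,9}→8  {0,4,5,6,7,8,9}→42  {1,2,4,6,7,8,9}→12  {1,2,5,6,7,8,9}→42  {2,3,4,6,7,8,9}→8  {2,4,5,6,7,8,9}→42  {3,4,5,6,7,8,9}→14
  8 left: {0,1,2,4,6,7,8,9}→60  {0,1,2,5,6,7,8,9}→192  {0,2,3,4,6,7,8,9}→40  {0,2,4,5,6,7,8,9}→192  {0,3,4,5,6,7,8,9}→64  {1,2,3,4,6,7,8,9}→20  {1,2,4,5,6,7,8,9}→96  {2,3,4,5,6,7,8,9}→64
  placing 0:o first → 180 extensions
  placing 1:a first → 360 extensions
  placing 3:e first → 540 extensions
  placing 5:c first → 120 extensions
total linear extensions = 1200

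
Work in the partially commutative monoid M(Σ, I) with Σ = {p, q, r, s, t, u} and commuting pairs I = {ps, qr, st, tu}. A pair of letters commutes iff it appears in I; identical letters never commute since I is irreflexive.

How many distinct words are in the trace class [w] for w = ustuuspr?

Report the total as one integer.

drop 0:u onto floor
drop 1:s onto {0:u}
drop 2:t onto floor
drop 3:u onto {1:s}
drop 4:u onto {3:u}
drop 5:s onto {4:u}
drop 6:p onto {2:t, 4:u}
drop 7:r onto {5:s, 6:p}
ground layer = {0:u, 2:t}
drop-orders for the pieces not yet dropped (sum over which currently-grounded one goes next):
  1 to go: {7} 1
  2 to go: {5,7} 1  {6,7} 1
  3 to go: {2,6,7} 1  {5,6,7} 2
  4 to go: {2,5,6,7} 3  {4,5,6,7} 2
  5 to go: {2,4,5,6,7} 5  {3,4,5,6,7} 2
  6 to go: {1,3,4,5,6,7} 2  {2,3,4,5,6,7} 7
  if 0:u drops first: 9 orders
  if 2:t drops first: 2 orders
heap linearizations: 11

11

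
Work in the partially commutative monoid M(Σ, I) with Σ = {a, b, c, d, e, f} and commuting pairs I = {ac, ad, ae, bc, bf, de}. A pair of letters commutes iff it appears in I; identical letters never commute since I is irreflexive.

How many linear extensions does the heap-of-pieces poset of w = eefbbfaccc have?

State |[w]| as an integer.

piece 0:e — minimal
piece 1:e rests on {0:e}
piece 2:f rests on {1:e}
piece 3:b rests on {1:e}
piece 4:b rests on {3:b}
piece 5:f rests on {2:f}
piece 6:a rests on {4:b, 5:f}
piece 7:c rests on {5:f}
piece 8:c rests on {7:c}
piece 9:c rests on {8:c}
minimal pieces: {0:e}
ways to finish when only these pieces remain (= sum over removing one remaining piece with nothing left below it):
  1 left: {6}→1  {9}→1
  2 left: {4,6}→1  {6,9}→2  {8,9}→1
  3 left: {3,4,6}→1  {4,6,9}→3  {6,8,9}→3  {7,8,9}→1
  4 left: {3,4,6,9}→4  {4,6,8,9}→6  {6,7,8,9}→4
  5 left: {3,4,6,8,9}→10  {4,6,7,8,9}→10  {5,6,7,8,9}→4
  6 left: {2,5,6,7,8,9}→4  {3,4,6,7,8,9}→20  {4,5,6,7,8,9}→14
  7 left: {2,4,5,6,7,8,9}→18  {3,4,5,6,7,8,9}→34
  8 left: {2,3,4,5,6,7,8,9}→52
  placing 0:e first → 52 extensions

52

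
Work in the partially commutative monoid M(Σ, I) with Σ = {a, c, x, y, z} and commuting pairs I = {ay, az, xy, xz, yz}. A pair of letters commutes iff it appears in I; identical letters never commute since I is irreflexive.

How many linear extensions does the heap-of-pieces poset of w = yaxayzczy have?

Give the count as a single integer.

piece 0:y — minimal
piece 1:a — minimal
piece 2:x rests on {1:a}
piece 3:a rests on {2:x}
piece 4:y rests on {0:y}
piece 5:z — minimal
piece 6:c rests on {3:a, 4:y, 5:z}
piece 7:z rests on {6:c}
piece 8:y rests on {6:c}
minimal pieces: {0:y, 1:a, 5:z}
ways to finish when only these pieces remain (= sum over removing one remaining piece with nothing left below it):
  1 left: {7}→1  {8}→1
  2 left: {7,8}→2
  3 left: {6,7,8}→2
  4 left: {3,6,7,8}→2  {4,6,7,8}→2  {5,6,7,8}→2
  5 left: {0,4,6,7,8}→2  {2,3,6,7,8}→2  {3,4,6,7,8}→4  {3,5,6,7,8}→4  {4,5,6,7,8}→4
  6 left: {0,3,4,6,7,8}→6  {0,4,5,6,7,8}→6  {1,2,3,6,7,8}→2  {2,3,4,6,7,8}→6  {2,3,5,6,7,8}→6  {3,4,5,6,7,8}→12
  7 left: {0,2,3,4,6,7,8}→12  {0,3,4,5,6,7,8}→24  {1,2,3,4,6,7,8}→8  {1,2,3,5,6,7,8}→8  {2,3,4,5,6,7,8}→24
  placing 0:y first → 40 extensions
  placing 1:a first → 60 extensions
  placing 5:z first → 20 extensions
total linear extensions = 120

120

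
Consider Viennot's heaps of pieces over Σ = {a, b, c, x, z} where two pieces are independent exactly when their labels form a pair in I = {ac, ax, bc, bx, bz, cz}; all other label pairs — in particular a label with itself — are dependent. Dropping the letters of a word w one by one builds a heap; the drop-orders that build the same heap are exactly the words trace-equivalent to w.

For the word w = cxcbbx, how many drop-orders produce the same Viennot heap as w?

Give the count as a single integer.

#0=c has no predecessor
#1=x depends on [0:c]
#2=c depends on [1:x]
#3=b has no predecessor
#4=b depends on [3:b]
#5=x depends on [2:c]
sources: [0:c, 3:b]
N(rest) = Σ N(rest − s) over sources s of rest; N(one piece) = 1:
  size 1 → [4]=1  [5]=1
  size 2 → [2,5]=1  [3,4]=1  [4,5]=2
  size 3 → [1,2,5]=1  [2,4,5]=3  [3,4,5]=3
  size 4 → [0,1,2,5]=1  [1,2,4,5]=4  [2,3,4,5]=6
  first=0(c) contributes 10
  first=3(b) contributes 5
|[w]| = 15

15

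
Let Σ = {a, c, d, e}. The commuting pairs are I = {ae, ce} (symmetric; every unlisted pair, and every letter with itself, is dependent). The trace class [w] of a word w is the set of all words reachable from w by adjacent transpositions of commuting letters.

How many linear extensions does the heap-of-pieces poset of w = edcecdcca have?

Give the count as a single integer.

3

piece 0:e — minimal
piece 1:d rests on {0:e}
piece 2:c rests on {1:d}
piece 3:e rests on {1:d}
piece 4:c rests on {2:c}
piece 5:d rests on {3:e, 4:c}
piece 6:c rests on {5:d}
piece 7:c rests on {6:c}
piece 8:a rests on {7:c}
minimal pieces: {0:e}
ways to finish when only these pieces remain (= sum over removing one remaining piece with nothing left below it):
  1 left: {8}→1
  2 left: {7,8}→1
  3 left: {6,7,8}→1
  4 left: {5,6,7,8}→1
  5 left: {3,5,6,7,8}→1  {4,5,6,7,8}→1
  6 left: {2,4,5,6,7,8}→1  {3,4,5,6,7,8}→2
  7 left: {2,3,4,5,6,7,8}→3
  placing 0:e first → 3 extensions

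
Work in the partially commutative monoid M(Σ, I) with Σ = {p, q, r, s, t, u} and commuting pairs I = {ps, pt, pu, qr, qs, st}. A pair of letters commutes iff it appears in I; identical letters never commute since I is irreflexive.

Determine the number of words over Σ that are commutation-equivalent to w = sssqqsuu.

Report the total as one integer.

0(s) covers ∅
1(s) covers 0:s
2(s) covers 1:s
3(q) covers ∅
4(q) covers 3:q
5(s) covers 2:s
6(u) covers 4:q, 5:s
7(u) covers 6:u
floor of heap: 0:s, 3:q
completions by unplaced set U, small U first (add the entries for U minus each lowest piece of U):
  |U|=1: {7}:1
  |U|=2: {6,7}:1
  |U|=3: {4,6,7}:1  {5,6,7}:1
  |U|=4: {2,5,6,7}:1  {3,4,6,7}:1  {4,5,6,7}:2
  |U|=5: {1,2,5,6,7}:1  {2,4,5,6,7}:3  {3,4,5,6,7}:3
  |U|=6: {0,1,2,5,6,7}:1  {1,2,4,5,6,7}:4  {2,3,4,5,6,7}:6
  start at 0(s): 10
  start at 3(q): 5
sum over floor = 15

15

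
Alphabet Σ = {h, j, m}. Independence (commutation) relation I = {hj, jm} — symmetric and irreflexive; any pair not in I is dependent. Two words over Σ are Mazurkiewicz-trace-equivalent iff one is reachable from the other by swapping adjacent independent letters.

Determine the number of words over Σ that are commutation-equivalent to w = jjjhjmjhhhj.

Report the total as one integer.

0(j) covers ∅
1(j) covers 0:j
2(j) covers 1:j
3(h) covers ∅
4(j) covers 2:j
5(m) covers 3:h
6(j) covers 4:j
7(h) covers 5:m
8(h) covers 7:h
9(h) covers 8:h
10(j) covers 6:j
floor of heap: 0:j, 3:h
completions by unplaced set U, small U first (add the entries for U minus each lowest piece of U):
  |U|=1: {9}:1  {10}:1
  |U|=2: {6,10}:1  {8,9}:1  {9,10}:2
  |U|=3: {4,6,10}:1  {6,9,10}:3  {7,8,9}:1  {8,9,10}:3
  |U|=4: {2,4,6,10}:1  {4,6,9,10}:4  {5,7,8,9}:1  {6,8,9,10}:6  {7,8,9,10}:4
  |U|=5: {1,2,4,6,10}:1  {2,4,6,9,10}:5  {3,5,7,8,9}:1  {4,6,8,9,10}:10  {5,7,8,9,10}:5  {6,7,8,9,10}:10
  |U|=6: {0,1,2,4,6,10}:1  {1,2,4,6,9,10}:6  {2,4,6,8,9,10}:15  {3,5,7,8,9,10}:6  {4,6,7,8,9,10}:20  {5,6,7,8,9,10}:15
  |U|=7: {0,1,2,4,6,9,10}:7  {1,2,4,6,8,9,10}:21  {2,4,6,7,8,9,10}:35  {3,5,6,7,8,9,10}:21  {4,5,6,7,8,9,10}:35
  |U|=8: {0,1,2,4,6,8,9,10}:28  {1,2,4,6,7,8,9,10}:56  {2,4,5,6,7,8,9,10}:70  {3,4,5,6,7,8,9,10}:56
  |U|=9: {0,1,2,4,6,7,8,9,10}:84  {1,2,4,5,6,7,8,9,10}:126  {2,3,4,5,6,7,8,9,10}:126
  start at 0(j): 252
  start at 3(h): 210
sum over floor = 462

462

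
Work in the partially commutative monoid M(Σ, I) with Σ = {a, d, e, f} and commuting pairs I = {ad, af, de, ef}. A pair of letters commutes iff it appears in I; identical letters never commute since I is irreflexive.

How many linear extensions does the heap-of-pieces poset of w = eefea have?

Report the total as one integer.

piece 0:e — minimal
piece 1:e rests on {0:e}
piece 2:f — minimal
piece 3:e rests on {1:e}
piece 4:a rests on {3:e}
minimal pieces: {0:e, 2:f}
ways to finish when only these pieces remain (= sum over removing one remaining piece with nothing left below it):
  1 left: {2}→1  {4}→1
  2 left: {2,4}→2  {3,4}→1
  3 left: {1,3,4}→1  {2,3,4}→3
  placing 0:e first → 4 extensions
  placing 2:f first → 1 extensions
total linear extensions = 5

5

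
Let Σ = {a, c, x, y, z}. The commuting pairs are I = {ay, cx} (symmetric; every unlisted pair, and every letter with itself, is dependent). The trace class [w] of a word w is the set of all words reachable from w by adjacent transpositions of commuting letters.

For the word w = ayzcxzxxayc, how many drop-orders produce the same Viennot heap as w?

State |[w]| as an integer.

8

#0=a has no predecessor
#1=y has no predecessor
#2=z depends on [0:a, 1:y]
#3=c depends on [2:z]
#4=x depends on [2:z]
#5=z depends on [3:c, 4:x]
#6=x depends on [5:z]
#7=x depends on [6:x]
#8=a depends on [7:x]
#9=y depends on [7:x]
#10=c depends on [8:a, 9:y]
sources: [0:a, 1:y]
N(rest) = Σ N(rest − s) over sources s of rest; N(one piece) = 1:
  size 1 → [10]=1
  size 2 → [8,10]=1  [9,10]=1
  size 3 → [8,9,10]=2
  size 4 → [7,8,9,10]=2
  size 5 → [6,7,8,9,10]=2
  size 6 → [5,6,7,8,9,10]=2
  size 7 → [3,5,6,7,8,9,10]=2  [4,5,6,7,8,9,10]=2
  size 8 → [3,4,5,6,7,8,9,10]=4
  size 9 → [2,3,4,5,6,7,8,9,10]=4
  first=0(a) contributes 4
  first=1(y) contributes 4
|[w]| = 8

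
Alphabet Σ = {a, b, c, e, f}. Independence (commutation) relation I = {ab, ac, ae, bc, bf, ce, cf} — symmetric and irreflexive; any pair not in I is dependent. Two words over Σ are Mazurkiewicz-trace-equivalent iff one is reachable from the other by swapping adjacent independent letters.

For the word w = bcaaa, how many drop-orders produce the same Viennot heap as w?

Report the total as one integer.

drop 0:b onto floor
drop 1:c onto floor
drop 2:a onto floor
drop 3:a onto {2:a}
drop 4:a onto {3:a}
ground layer = {0:b, 1:c, 2:a}
drop-orders for the pieces not yet dropped (sum over which currently-grounded one goes next):
  1 to go: {0} 1  {1} 1  {4} 1
  2 to go: {0,1} 2  {0,4} 2  {1,4} 2  {3,4} 1
  3 to go: {0,1,4} 6  {0,3,4} 3  {1,3,4} 3  {2,3,4} 1
  if 0:b drops first: 4 orders
  if 1:c drops first: 4 orders
  if 2:a drops first: 12 orders
heap linearizations: 20

20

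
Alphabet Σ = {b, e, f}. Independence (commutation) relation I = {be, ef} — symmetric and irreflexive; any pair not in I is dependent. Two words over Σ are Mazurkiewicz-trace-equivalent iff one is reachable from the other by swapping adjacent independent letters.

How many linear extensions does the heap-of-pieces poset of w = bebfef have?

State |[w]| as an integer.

piece 0:b — minimal
piece 1:e — minimal
piece 2:b rests on {0:b}
piece 3:f rests on {2:b}
piece 4:e rests on {1:e}
piece 5:f rests on {3:f}
minimal pieces: {0:b, 1:e}
ways to finish when only these pieces remain (= sum over removing one remaining piece with nothing left below it):
  1 left: {4}→1  {5}→1
  2 left: {1,4}→1  {3,5}→1  {4,5}→2
  3 left: {1,4,5}→3  {2,3,5}→1  {3,4,5}→3
  4 left: {0,2,3,5}→1  {1,3,4,5}→6  {2,3,4,5}→4
  placing 0:b first → 10 extensions
  placing 1:e first → 5 extensions
total linear extensions = 15

15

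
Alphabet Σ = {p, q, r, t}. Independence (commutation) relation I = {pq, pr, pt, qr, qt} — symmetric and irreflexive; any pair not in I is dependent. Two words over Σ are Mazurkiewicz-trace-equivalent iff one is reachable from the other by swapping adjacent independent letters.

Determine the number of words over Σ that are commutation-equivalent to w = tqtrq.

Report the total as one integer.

10

piece 0:t — minimal
piece 1:q — minimal
piece 2:t rests on {0:t}
piece 3:r rests on {2:t}
piece 4:q rests on {1:q}
minimal pieces: {0:t, 1:q}
ways to finish when only these pieces remain (= sum over removing one remaining piece with nothing left below it):
  1 left: {3}→1  {4}→1
  2 left: {1,4}→1  {2,3}→1  {3,4}→2
  3 left: {0,2,3}→1  {1,3,4}→3  {2,3,4}→3
  placing 0:t first → 6 extensions
  placing 1:q first → 4 extensions
total linear extensions = 10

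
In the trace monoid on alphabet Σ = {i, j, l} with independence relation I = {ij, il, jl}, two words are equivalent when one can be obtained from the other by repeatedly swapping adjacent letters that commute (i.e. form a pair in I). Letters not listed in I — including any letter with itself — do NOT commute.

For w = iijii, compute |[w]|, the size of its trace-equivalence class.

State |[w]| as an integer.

drop 0:i onto floor
drop 1:i onto {0:i}
drop 2:j onto floor
drop 3:i onto {1:i}
drop 4:i onto {3:i}
ground layer = {0:i, 2:j}
drop-orders for the pieces not yet dropped (sum over which currently-grounded one goes next):
  1 to go: {2} 1  {4} 1
  2 to go: {2,4} 2  {3,4} 1
  3 to go: {1,3,4} 1  {2,3,4} 3
  if 0:i drops first: 4 orders
  if 2:j drops first: 1 orders
heap linearizations: 5

5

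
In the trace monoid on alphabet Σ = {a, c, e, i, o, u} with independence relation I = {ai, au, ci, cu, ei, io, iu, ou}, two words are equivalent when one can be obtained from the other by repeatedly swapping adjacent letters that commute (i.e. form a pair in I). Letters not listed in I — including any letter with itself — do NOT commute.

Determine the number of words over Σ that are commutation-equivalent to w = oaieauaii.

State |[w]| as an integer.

#0=o has no predecessor
#1=a depends on [0:o]
#2=i has no predecessor
#3=e depends on [1:a]
#4=a depends on [3:e]
#5=u depends on [3:e]
#6=a depends on [4:a]
#7=i depends on [2:i]
#8=i depends on [7:i]
sources: [0:o, 2:i]
N(rest) = Σ N(rest − s) over sources s of rest; N(one piece) = 1:
  size 1 → [5]=1  [6]=1  [8]=1
  size 2 → [4,6]=1  [5,6]=2  [5,8]=2  [6,8]=2  [7,8]=1
  size 3 → [2,7,8]=1  [4,5,6]=3  [4,6,8]=3  [5,6,8]=6  [5,7,8]=3  [6,7,8]=3
  size 4 → [2,5,7,8]=4  [2,6,7,8]=4  [3,4,5,6]=3  [4,5,6,8]=12  [4,6,7,8]=6  [5,6,7,8]=12
  size 5 → [1,3,4,5,6]=3  [2,4,6,7,8]=10  [2,5,6,7,8]=20  [3,4,5,6,8]=15  [4,5,6,7,8]=30
  size 6 → [0,1,3,4,5,6]=3  [1,3,4,5,6,8]=18  [2,4,5,6,7,8]=60  [3,4,5,6,7,8]=45
  size 7 → [0,1,3,4,5,6,8]=21  [1,3,4,5,6,7,8]=63  [2,3,4,5,6,7,8]=105
  first=0(o) contributes 168
  first=2(i) contributes 84
|[w]| = 252

252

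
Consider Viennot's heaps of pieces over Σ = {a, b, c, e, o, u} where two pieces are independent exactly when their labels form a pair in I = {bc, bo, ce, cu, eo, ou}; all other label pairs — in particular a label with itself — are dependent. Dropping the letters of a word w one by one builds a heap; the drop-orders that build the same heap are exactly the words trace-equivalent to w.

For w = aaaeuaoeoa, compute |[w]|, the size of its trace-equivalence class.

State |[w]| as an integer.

#0=a has no predecessor
#1=a depends on [0:a]
#2=a depends on [1:a]
#3=e depends on [2:a]
#4=u depends on [3:e]
#5=a depends on [4:u]
#6=o depends on [5:a]
#7=e depends on [5:a]
#8=o depends on [6:o]
#9=a depends on [7:e, 8:o]
sources: [0:a]
N(rest) = Σ N(rest − s) over sources s of rest; N(one piece) = 1:
  size 1 → [9]=1
  size 2 → [7,9]=1  [8,9]=1
  size 3 → [6,8,9]=1  [7,8,9]=2
  size 4 → [6,7,8,9]=3
  size 5 → [5,6,7,8,9]=3
  size 6 → [4,5,6,7,8,9]=3
  size 7 → [3,4,5,6,7,8,9]=3
  size 8 → [2,3,4,5,6,7,8,9]=3
  first=0(a) contributes 3

3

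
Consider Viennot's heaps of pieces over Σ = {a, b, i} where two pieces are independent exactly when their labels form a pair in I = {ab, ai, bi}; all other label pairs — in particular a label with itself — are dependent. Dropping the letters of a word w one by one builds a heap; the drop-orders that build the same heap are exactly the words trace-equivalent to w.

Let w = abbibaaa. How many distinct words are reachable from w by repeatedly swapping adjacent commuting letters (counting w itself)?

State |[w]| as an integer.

piece 0:a — minimal
piece 1:b — minimal
piece 2:b rests on {1:b}
piece 3:i — minimal
piece 4:b rests on {2:b}
piece 5:a rests on {0:a}
piece 6:a rests on {5:a}
piece 7:a rests on {6:a}
minimal pieces: {0:a, 1:b, 3:i}
ways to finish when only these pieces remain (= sum over removing one remaining piece with nothing left below it):
  1 left: {3}→1  {4}→1  {7}→1
  2 left: {2,4}→1  {3,4}→2  {3,7}→2  {4,7}→2  {6,7}→1
  3 left: {1,2,4}→1  {2,3,4}→3  {2,4,7}→3  {3,4,7}→6  {3,6,7}→3  {4,6,7}→3  {5,6,7}→1
  4 left: {0,5,6,7}→1  {1,2,3,4}→4  {1,2,4,7}→4  {2,3,4,7}→12  {2,4,6,7}→6  {3,4,6,7}→12  {3,5,6,7}→4  {4,5,6,7}→4
  5 left: {0,3,5,6,7}→5  {0,4,5,6,7}→5  {1,2,3,4,7}→20  {1,2,4,6,7}→10  {2,3,4,6,7}→30  {2,4,5,6,7}→10  {3,4,5,6,7}→20
  6 left: {0,2,4,5,6,7}→15  {0,3,4,5,6,7}→30  {1,2,3,4,6,7}→60  {1,2,4,5,6,7}→20  {2,3,4,5,6,7}→60
  placing 0:a first → 140 extensions
  placing 1:b first → 105 extensions
  placing 3:i first → 35 extensions
total linear extensions = 280

280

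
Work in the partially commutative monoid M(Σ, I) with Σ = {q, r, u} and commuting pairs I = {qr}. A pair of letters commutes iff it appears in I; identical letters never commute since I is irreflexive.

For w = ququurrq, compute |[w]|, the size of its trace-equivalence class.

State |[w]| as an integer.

piece 0:q — minimal
piece 1:u rests on {0:q}
piece 2:q rests on {1:u}
piece 3:u rests on {2:q}
piece 4:u rests on {3:u}
piece 5:r rests on {4:u}
piece 6:r rests on {5:r}
piece 7:q rests on {4:u}
minimal pieces: {0:q}
ways to finish when only these pieces remain (= sum over removing one remaining piece with nothing left below it):
  1 left: {6}→1  {7}→1
  2 left: {5,6}→1  {6,7}→2
  3 left: {5,6,7}→3
  4 left: {4,5,6,7}→3
  5 left: {3,4,5,6,7}→3
  6 left: {2,3,4,5,6,7}→3
  placing 0:q first → 3 extensions

3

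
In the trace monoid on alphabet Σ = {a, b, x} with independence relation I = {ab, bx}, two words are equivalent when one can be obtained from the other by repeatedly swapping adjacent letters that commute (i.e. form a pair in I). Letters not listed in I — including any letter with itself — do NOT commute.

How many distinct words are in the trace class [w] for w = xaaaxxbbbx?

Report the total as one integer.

piece 0:x — minimal
piece 1:a rests on {0:x}
piece 2:a rests on {1:a}
piece 3:a rests on {2:a}
piece 4:x rests on {3:a}
piece 5:x rests on {4:x}
piece 6:b — minimal
piece 7:b rests on {6:b}
piece 8:b rests on {7:b}
piece 9:x rests on {5:x}
minimal pieces: {0:x, 6:b}
ways to finish when only these pieces remain (= sum over removing one remaining piece with nothing left below it):
  1 left: {8}→1  {9}→1
  2 left: {5,9}→1  {7,8}→1  {8,9}→2
  3 left: {4,5,9}→1  {5,8,9}→3  {6,7,8}→1  {7,8,9}→3
  4 left: {3,4,5,9}→1  {4,5,8,9}→4  {5,7,8,9}→6  {6,7,8,9}→4
  5 left: {2,3,4,5,9}→1  {3,4,5,8,9}→5  {4,5,7,8,9}→10  {5,6,7,8,9}→10
  6 left: {1,2,3,4,5,9}→1  {2,3,4,5,8,9}→6  {3,4,5,7,8,9}→15  {4,5,6,7,8,9}→20
  7 left: {0,1,2,3,4,5,9}→1  {1,2,3,4,5,8,9}→7  {2,3,4,5,7,8,9}→21  {3,4,5,6,7,8,9}→35
  8 left: {0,1,2,3,4,5,8,9}→8  {1,2,3,4,5,7,8,9}→28  {2,3,4,5,6,7,8,9}→56
  placing 0:x first → 84 extensions
  placing 6:b first → 36 extensions
total linear extensions = 120

120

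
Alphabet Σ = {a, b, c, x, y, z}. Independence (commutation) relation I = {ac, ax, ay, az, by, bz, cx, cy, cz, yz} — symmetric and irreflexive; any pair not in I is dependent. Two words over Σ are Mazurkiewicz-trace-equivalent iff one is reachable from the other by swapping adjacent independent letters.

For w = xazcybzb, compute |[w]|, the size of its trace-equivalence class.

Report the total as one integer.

piece 0:x — minimal
piece 1:a — minimal
piece 2:z rests on {0:x}
piece 3:c — minimal
piece 4:y rests on {0:x}
piece 5:b rests on {0:x, 1:a, 3:c}
piece 6:z rests on {2:z}
piece 7:b rests on {5:b}
minimal pieces: {0:x, 1:a, 3:c}
ways to finish when only these pieces remain (= sum over removing one remaining piece with nothing left below it):
  1 left: {4}→1  {6}→1  {7}→1
  2 left: {2,6}→1  {4,6}→2  {4,7}→2  {5,7}→1  {6,7}→2
  3 left: {1,5,7}→1  {2,4,6}→3  {2,6,7}→3  {3,5,7}→1  {4,5,7}→3  {4,6,7}→6  {5,6,7}→3
  4 left: {1,3,5,7}→2  {1,4,5,7}→4  {1,5,6,7}→4  {2,4,6,7}→12  {2,5,6,7}→6  {3,4,5,7}→4  {3,5,6,7}→4  {4,5,6,7}→12
  5 left: {1,2,5,6,7}→10  {1,3,4,5,7}→10  {1,3,5,6,7}→10  {1,4,5,6,7}→20  {2,3,5,6,7}→10  {2,4,5,6,7}→30  {3,4,5,6,7}→20
  6 left: {0,2,4,5,6,7}→30  {1,2,3,5,6,7}→30  {1,2,4,5,6,7}→60  {1,3,4,5,6,7}→60  {2,3,4,5,6,7}→60
  placing 0:x first → 210 extensions
  placing 1:a first → 90 extensions
  placing 3:c first → 90 extensions
total linear extensions = 390

390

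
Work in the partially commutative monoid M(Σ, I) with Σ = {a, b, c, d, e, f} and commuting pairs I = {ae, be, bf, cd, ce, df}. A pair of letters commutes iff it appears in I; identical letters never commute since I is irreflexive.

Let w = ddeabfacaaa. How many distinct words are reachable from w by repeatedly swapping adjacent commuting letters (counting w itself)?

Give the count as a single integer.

5

0(d) covers ∅
1(d) covers 0:d
2(e) covers 1:d
3(a) covers 1:d
4(b) covers 3:a
5(f) covers 2:e, 3:a
6(a) covers 4:b, 5:f
7(c) covers 6:a
8(a) covers 7:c
9(a) covers 8:a
10(a) covers 9:a
floor of heap: 0:d
completions by unplaced set U, small U first (add the entries for U minus each lowest piece of U):
  |U|=1: {10}:1
  |U|=2: {9,10}:1
  |U|=3: {8,9,10}:1
  |U|=4: {7,8,9,10}:1
  |U|=5: {6,7,8,9,10}:1
  |U|=6: {4,6,7,8,9,10}:1  {5,6,7,8,9,10}:1
  |U|=7: {2,5,6,7,8,9,10}:1  {4,5,6,7,8,9,10}:2
  |U|=8: {2,4,5,6,7,8,9,10}:3  {3,4,5,6,7,8,9,10}:2
  |U|=9: {2,3,4,5,6,7,8,9,10}:5
  start at 0(d): 5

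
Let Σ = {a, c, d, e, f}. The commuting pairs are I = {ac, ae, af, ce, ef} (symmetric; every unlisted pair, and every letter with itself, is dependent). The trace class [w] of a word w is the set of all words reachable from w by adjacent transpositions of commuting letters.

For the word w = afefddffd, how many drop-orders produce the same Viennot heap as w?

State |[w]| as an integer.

12

0(a) covers ∅
1(f) covers ∅
2(e) covers ∅
3(f) covers 1:f
4(d) covers 0:a, 2:e, 3:f
5(d) covers 4:d
6(f) covers 5:d
7(f) covers 6:f
8(d) covers 7:f
floor of heap: 0:a, 1:f, 2:e
completions by unplaced set U, small U first (add the entries for U minus each lowest piece of U):
  |U|=1: {8}:1
  |U|=2: {7,8}:1
  |U|=3: {6,7,8}:1
  |U|=4: {5,6,7,8}:1
  |U|=5: {4,5,6,7,8}:1
  |U|=6: {0,4,5,6,7,8}:1  {2,4,5,6,7,8}:1  {3,4,5,6,7,8}:1
  |U|=7: {0,2,4,5,6,7,8}:2  {0,3,4,5,6,7,8}:2  {1,3,4,5,6,7,8}:1  {2,3,4,5,6,7,8}:2
  start at 0(a): 3
  start at 1(f): 6
  start at 2(e): 3
sum over floor = 12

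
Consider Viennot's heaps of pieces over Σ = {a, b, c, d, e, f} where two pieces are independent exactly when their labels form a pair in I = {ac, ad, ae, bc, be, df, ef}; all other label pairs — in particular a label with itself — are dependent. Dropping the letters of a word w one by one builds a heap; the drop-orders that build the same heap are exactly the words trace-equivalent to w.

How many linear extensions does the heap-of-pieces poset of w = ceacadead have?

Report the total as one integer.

#0=c has no predecessor
#1=e depends on [0:c]
#2=a has no predecessor
#3=c depends on [1:e]
#4=a depends on [2:a]
#5=d depends on [3:c]
#6=e depends on [5:d]
#7=a depends on [4:a]
#8=d depends on [6:e]
sources: [0:c, 2:a]
N(rest) = Σ N(rest − s) over sources s of rest; N(one piece) = 1:
  size 1 → [7]=1  [8]=1
  size 2 → [4,7]=1  [6,8]=1  [7,8]=2
  size 3 → [2,4,7]=1  [4,7,8]=3  [5,6,8]=1  [6,7,8]=3
  size 4 → [2,4,7,8]=4  [3,5,6,8]=1  [4,6,7,8]=6  [5,6,7,8]=4
  size 5 → [1,3,5,6,8]=1  [2,4,6,7,8]=10  [3,5,6,7,8]=5  [4,5,6,7,8]=10
  size 6 → [0,1,3,5,6,8]=1  [1,3,5,6,7,8]=6  [2,4,5,6,7,8]=20  [3,4,5,6,7,8]=15
  size 7 → [0,1,3,5,6,7,8]=7  [1,3,4,5,6,7,8]=21  [2,3,4,5,6,7,8]=35
  first=0(c) contributes 56
  first=2(a) contributes 28
|[w]| = 84

84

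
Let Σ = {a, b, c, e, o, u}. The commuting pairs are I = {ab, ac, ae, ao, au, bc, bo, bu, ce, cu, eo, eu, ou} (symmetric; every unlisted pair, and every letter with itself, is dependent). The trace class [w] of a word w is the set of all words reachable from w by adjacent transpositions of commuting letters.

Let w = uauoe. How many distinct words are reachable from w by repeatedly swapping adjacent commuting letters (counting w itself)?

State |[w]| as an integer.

60

piece 0:u — minimal
piece 1:a — minimal
piece 2:u rests on {0:u}
piece 3:o — minimal
piece 4:e — minimal
minimal pieces: {0:u, 1:a, 3:o, 4:e}
ways to finish when only these pieces remain (= sum over removing one remaining piece with nothing left below it):
  1 left: {1}→1  {2}→1  {3}→1  {4}→1
  2 left: {0,2}→1  {1,2}→2  {1,3}→2  {1,4}→2  {2,3}→2  {2,4}→2  {3,4}→2
  3 left: {0,1,2}→3  {0,2,3}→3  {0,2,4}→3  {1,2,3}→6  {1,2,4}→6  {1,3,4}→6  {2,3,4}→6
  placing 0:u first → 24 extensions
  placing 1:a first → 12 extensions
  placing 3:o first → 12 extensions
  placing 4:e first → 12 extensions
total linear extensions = 60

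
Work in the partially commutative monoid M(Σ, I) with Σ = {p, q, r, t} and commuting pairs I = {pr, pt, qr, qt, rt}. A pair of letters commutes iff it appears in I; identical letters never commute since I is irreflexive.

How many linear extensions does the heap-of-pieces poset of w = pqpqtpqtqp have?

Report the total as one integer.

drop 0:p onto floor
drop 1:q onto {0:p}
drop 2:p onto {1:q}
drop 3:q onto {2:p}
drop 4:t onto floor
drop 5:p onto {3:q}
drop 6:q onto {5:p}
drop 7:t onto {4:t}
drop 8:q onto {6:q}
drop 9:p onto {8:q}
ground layer = {0:p, 4:t}
drop-orders for the pieces not yet dropped (sum over which currently-grounded one goes next):
  1 to go: {7} 1  {9} 1
  2 to go: {4,7} 1  {7,9} 2  {8,9} 1
  3 to go: {4,7,9} 3  {6,8,9} 1  {7,8,9} 3
  4 to go: {4,7,8,9} 6  {5,6,8,9} 1  {6,7,8,9} 4
  5 to go: {3,5,6,8,9} 1  {4,6,7,8,9} 10  {5,6,7,8,9} 5
  6 to go: {2,3,5,6,8,9} 1  {3,5,6,7,8,9} 6  {4,5,6,7,8,9} 15
  7 to go: {1,2,3,5,6,8,9} 1  {2,3,5,6,7,8,9} 7  {3,4,5,6,7,8,9} 21
  8 to go: {0,1,2,3,5,6,8,9} 1  {1,2,3,5,6,7,8,9} 8  {2,3,4,5,6,7,8,9} 28
  if 0:p drops first: 36 orders
  if 4:t drops first: 9 orders
heap linearizations: 45

45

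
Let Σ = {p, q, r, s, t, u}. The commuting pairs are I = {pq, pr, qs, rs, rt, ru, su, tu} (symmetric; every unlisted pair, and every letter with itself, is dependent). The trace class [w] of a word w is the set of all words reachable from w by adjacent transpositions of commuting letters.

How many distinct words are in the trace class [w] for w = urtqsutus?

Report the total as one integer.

drop 0:u onto floor
drop 1:r onto floor
drop 2:t onto floor
drop 3:q onto {0:u, 1:r, 2:t}
drop 4:s onto {2:t}
drop 5:u onto {3:q}
drop 6:t onto {3:q, 4:s}
drop 7:u onto {5:u}
drop 8:s onto {6:t}
ground layer = {0:u, 1:r, 2:t}
drop-orders for the pieces not yet dropped (sum over which currently-grounded one goes next):
  1 to go: {7} 1  {8} 1
  2 to go: {5,7} 1  {6,8} 1  {7,8} 2
  3 to go: {4,6,8} 1  {5,7,8} 3  {6,7,8} 3
  4 to go: {4,6,7,8} 4  {5,6,7,8} 6
  5 to go: {3,5,6,7,8} 6  {4,5,6,7,8} 10
  6 to go: {0,3,5,6,7,8} 6  {1,3,5,6,7,8} 6  {3,4,5,6,7,8} 16
  7 to go: {0,1,3,5,6,7,8} 12  {0,3,4,5,6,7,8} 22  {1,3,4,5,6,7,8} 22  {2,3,4,5,6,7,8} 16
  if 0:u drops first: 38 orders
  if 1:r drops first: 38 orders
  if 2:t drops first: 56 orders
heap linearizations: 132

132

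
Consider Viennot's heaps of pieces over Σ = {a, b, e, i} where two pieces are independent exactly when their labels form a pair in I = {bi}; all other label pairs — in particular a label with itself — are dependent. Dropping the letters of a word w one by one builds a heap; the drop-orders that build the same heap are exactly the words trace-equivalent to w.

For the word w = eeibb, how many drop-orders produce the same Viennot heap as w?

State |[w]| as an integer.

3

drop 0:e onto floor
drop 1:e onto {0:e}
drop 2:i onto {1:e}
drop 3:b onto {1:e}
drop 4:b onto {3:b}
ground layer = {0:e}
drop-orders for the pieces not yet dropped (sum over which currently-grounded one goes next):
  1 to go: {2} 1  {4} 1
  2 to go: {2,4} 2  {3,4} 1
  3 to go: {2,3,4} 3
  if 0:e drops first: 3 orders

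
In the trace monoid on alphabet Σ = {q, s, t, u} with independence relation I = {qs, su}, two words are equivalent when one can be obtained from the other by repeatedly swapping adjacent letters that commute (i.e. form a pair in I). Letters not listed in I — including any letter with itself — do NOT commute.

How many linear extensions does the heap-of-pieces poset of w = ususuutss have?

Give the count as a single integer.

0(u) covers ∅
1(s) covers ∅
2(u) covers 0:u
3(s) covers 1:s
4(u) covers 2:u
5(u) covers 4:u
6(t) covers 3:s, 5:u
7(s) covers 6:t
8(s) covers 7:s
floor of heap: 0:u, 1:s
completions by unplaced set U, small U first (add the entries for U minus each lowest piece of U):
  |U|=1: {8}:1
  |U|=2: {7,8}:1
  |U|=3: {6,7,8}:1
  |U|=4: {3,6,7,8}:1  {5,6,7,8}:1
  |U|=5: {1,3,6,7,8}:1  {3,5,6,7,8}:2  {4,5,6,7,8}:1
  |U|=6: {1,3,5,6,7,8}:3  {2,4,5,6,7,8}:1  {3,4,5,6,7,8}:3
  |U|=7: {0,2,4,5,6,7,8}:1  {1,3,4,5,6,7,8}:6  {2,3,4,5,6,7,8}:4
  start at 0(u): 10
  start at 1(s): 5
sum over floor = 15

15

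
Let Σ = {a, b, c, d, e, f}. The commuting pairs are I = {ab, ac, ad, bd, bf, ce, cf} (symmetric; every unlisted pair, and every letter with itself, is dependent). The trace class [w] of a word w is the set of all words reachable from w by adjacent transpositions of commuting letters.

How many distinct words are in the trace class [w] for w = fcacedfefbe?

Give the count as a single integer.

20

piece 0:f — minimal
piece 1:c — minimal
piece 2:a rests on {0:f}
piece 3:c rests on {1:c}
piece 4:e rests on {2:a}
piece 5:d rests on {3:c, 4:e}
piece 6:f rests on {5:d}
piece 7:e rests on {6:f}
piece 8:f rests on {7:e}
piece 9:b rests on {7:e}
piece 10:e rests on {8:f, 9:b}
minimal pieces: {0:f, 1:c}
ways to finish when only these pieces remain (= sum over removing one remaining piece with nothing left below it):
  1 left: {10}→1
  2 left: {8,10}→1  {9,10}→1
  3 left: {8,9,10}→2
  4 left: {7,8,9,10}→2
  5 left: {6,7,8,9,10}→2
  6 left: {5,6,7,8,9,10}→2
  7 left: {3,5,6,7,8,9,10}→2  {4,5,6,7,8,9,10}→2
  8 left: {1,3,5,6,7,8,9,10}→2  {2,4,5,6,7,8,9,10}→2  {3,4,5,6,7,8,9,10}→4
  9 left: {0,2,4,5,6,7,8,9,10}→2  {1,3,4,5,6,7,8,9,10}→6  {2,3,4,5,6,7,8,9,10}→6
  placing 0:f first → 12 extensions
  placing 1:c first → 8 extensions
total linear extensions = 20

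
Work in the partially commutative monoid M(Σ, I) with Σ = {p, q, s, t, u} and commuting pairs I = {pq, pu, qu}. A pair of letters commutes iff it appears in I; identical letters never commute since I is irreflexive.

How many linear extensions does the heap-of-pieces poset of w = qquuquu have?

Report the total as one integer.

piece 0:q — minimal
piece 1:q rests on {0:q}
piece 2:u — minimal
piece 3:u rests on {2:u}
piece 4:q rests on {1:q}
piece 5:u rests on {3:u}
piece 6:u rests on {5:u}
minimal pieces: {0:q, 2:u}
ways to finish when only these pieces remain (= sum over removing one remaining piece with nothing left below it):
  1 left: {4}→1  {6}→1
  2 left: {1,4}→1  {4,6}→2  {5,6}→1
  3 left: {0,1,4}→1  {1,4,6}→3  {3,5,6}→1  {4,5,6}→3
  4 left: {0,1,4,6}→4  {1,4,5,6}→6  {2,3,5,6}→1  {3,4,5,6}→4
  5 left: {0,1,4,5,6}→10  {1,3,4,5,6}→10  {2,3,4,5,6}→5
  placing 0:q first → 15 extensions
  placing 2:u first → 20 extensions
total linear extensions = 35

35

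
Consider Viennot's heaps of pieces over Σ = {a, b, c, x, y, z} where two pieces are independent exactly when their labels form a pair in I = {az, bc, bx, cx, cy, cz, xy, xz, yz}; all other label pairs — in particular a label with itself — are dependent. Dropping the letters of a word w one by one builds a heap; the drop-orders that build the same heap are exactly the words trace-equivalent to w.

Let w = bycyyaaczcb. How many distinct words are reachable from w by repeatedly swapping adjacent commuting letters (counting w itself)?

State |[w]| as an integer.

117

#0=b has no predecessor
#1=y depends on [0:b]
#2=c has no predecessor
#3=y depends on [1:y]
#4=y depends on [3:y]
#5=a depends on [2:c, 4:y]
#6=a depends on [5:a]
#7=c depends on [6:a]
#8=z depends on [0:b]
#9=c depends on [7:c]
#10=b depends on [6:a, 8:z]
sources: [0:b, 2:c]
N(rest) = Σ N(rest − s) over sources s of rest; N(one piece) = 1:
  size 1 → [9]=1  [10]=1
  size 2 → [7,9]=1  [8,10]=1  [9,10]=2
  size 3 → [7,9,10]=3  [8,9,10]=3
  size 4 → [6,7,9,10]=3  [7,8,9,10]=6
  size 5 → [5,6,7,9,10]=3  [6,7,8,9,10]=9
  size 6 → [2,5,6,7,9,10]=3  [4,5,6,7,9,10]=3  [5,6,7,8,9,10]=12
  size 7 → [2,4,5,6,7,9,10]=6  [2,5,6,7,8,9,10]=15  [3,4,5,6,7,9,10]=3  [4,5,6,7,8,9,10]=15
  size 8 → [1,3,4,5,6,7,9,10]=3  [2,3,4,5,6,7,9,10]=9  [2,4,5,6,7,8,9,10]=36  [3,4,5,6,7,8,9,10]=18
  size 9 → [1,2,3,4,5,6,7,9,10]=12  [1,3,4,5,6,7,8,9,10]=21  [2,3,4,5,6,7,8,9,10]=63
  first=0(b) contributes 96
  first=2(c) contributes 21
|[w]| = 117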